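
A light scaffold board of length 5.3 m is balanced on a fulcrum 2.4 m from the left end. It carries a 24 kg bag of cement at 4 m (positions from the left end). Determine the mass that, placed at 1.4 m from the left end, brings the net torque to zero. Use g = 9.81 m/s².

m ≈ 38.4 kg

Take moments about the fulcrum (at 2.4 m from the left end).
Bag of cement: 24 × 9.81 = 235.4 N down at 4 m → arm 1.6 m, τ = 235.4 × 1.6 = 376.6 N·m clockwise.
Net moment of known loads = 376.6 N·m clockwise.
An unknown mass m at 1.4 m has arm 1 m; its moment is m·g·1 counterclockwise.
Balancing moments: m × 9.81 × 1 = 376.6, giving m = 376.6 / (9.81 × 1) = 38.4 kg.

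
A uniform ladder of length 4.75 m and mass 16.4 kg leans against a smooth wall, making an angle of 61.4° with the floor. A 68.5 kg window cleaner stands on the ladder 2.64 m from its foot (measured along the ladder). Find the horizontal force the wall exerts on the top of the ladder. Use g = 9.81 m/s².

Choose the foot of the ladder as the axis so the floor normal and friction both act there and drop out.
Ladder weight 16.4×9.81 = 160.9 N acts at 2.375 m along the ladder; its horizontal arm is 2.375·cos61.4° = 1.137 m → τ = 182.9 N·m clockwise.
Window cleaner: 68.5×9.81 = 672 N at 2.64 m → arm 1.264 m → τ = 849.4 N·m clockwise.
Wall normal N acts horizontally at the top; its moment arm is the height L sinθ = 4.75·sin61.4° = 4.17 m, counterclockwise.
Setting net torque to zero: N × 4.17 = 1032 → N = 247 N.

N_wall ≈ 247 N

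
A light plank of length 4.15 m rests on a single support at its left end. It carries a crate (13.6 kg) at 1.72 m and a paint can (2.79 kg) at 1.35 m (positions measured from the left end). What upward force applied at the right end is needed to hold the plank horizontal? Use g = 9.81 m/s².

F ≈ 64.2 N

Choose the left end as the axis so the unknown pivot reaction has zero arm there.
Crate: 13.6 × 9.81 = 133.4 N down at 1.72 m → arm 1.72 m, τ = 133.4 × 1.72 = 229.4 N·m clockwise.
Paint can: 2.79 × 9.81 = 27.37 N down at 1.35 m → arm 1.35 m, τ = 27.37 × 1.35 = 36.95 N·m clockwise.
Net moment of the loads = 266.4 N·m clockwise.
The upward force F acts at the right end, arm 4.15 m, giving F × 4.15 counterclockwise.
Στ = 0 ⇒ F × 4.15 = 266.4 ⇒ F = 266.4 / 4.15 = 64.2 N.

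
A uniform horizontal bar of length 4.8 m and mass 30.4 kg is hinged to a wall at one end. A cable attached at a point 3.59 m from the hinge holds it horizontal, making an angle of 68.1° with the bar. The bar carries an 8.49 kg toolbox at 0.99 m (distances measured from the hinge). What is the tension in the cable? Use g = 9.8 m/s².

T ≈ 239 N

Sum moments about the hinge (the unknown hinge reaction has zero arm there).
Beam weight: 30.4 × 9.8 = 297.9 N down at 2.4 m → arm 2.4 m, τ = 297.9 × 2.4 = 715 N·m clockwise.
Toolbox: 8.49 × 9.8 = 83.2 N down at 0.99 m → arm 0.99 m, τ = 83.2 × 0.99 = 82.37 N·m clockwise.
Total clockwise load moment = 797.4 N·m.
The cable tension T acts at 3.59 m; only its component perpendicular to the bar, T sinθ, produces torque. sin 68.1° = 0.9278.
Setting net torque to zero: T × 3.59 × 0.9278 = 797.4 → T = 797.4 / 3.331 = 239 N.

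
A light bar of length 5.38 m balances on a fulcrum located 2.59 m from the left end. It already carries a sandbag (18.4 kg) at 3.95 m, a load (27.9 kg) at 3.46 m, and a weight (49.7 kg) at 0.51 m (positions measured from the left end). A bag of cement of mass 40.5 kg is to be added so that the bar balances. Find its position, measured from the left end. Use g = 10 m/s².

x ≈ 3.93 m from the left end

Taking torques about the fulcrum (at 2.59 m from the left end):
Sandbag: 18.4 × 10 = 184 N down at 3.95 m → arm 1.36 m, τ = 184 × 1.36 = 250.2 N·m clockwise.
Load: 27.9 × 10 = 279 N down at 3.46 m → arm 0.87 m, τ = 279 × 0.87 = 242.7 N·m clockwise.
Weight: 49.7 × 10 = 497 N down at 0.51 m → arm 2.08 m, τ = 497 × 2.08 = 1034 N·m counterclockwise.
Net moment of existing loads = 541.1 N·m counterclockwise.
The bag of cement weighs 40.5 × 10 = 405 N and must supply an equal clockwise moment, so its lever arm about the fulcrum is 541.1 / 405 = 1.34 m.
That puts it at 2.59 + 1.34 = 3.93 m from the left end.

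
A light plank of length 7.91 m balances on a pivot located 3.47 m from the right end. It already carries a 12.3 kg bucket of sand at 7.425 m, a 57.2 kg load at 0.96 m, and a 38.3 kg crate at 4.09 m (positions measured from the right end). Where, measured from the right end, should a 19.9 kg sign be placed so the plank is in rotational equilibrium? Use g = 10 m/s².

Taking torques about the pivot (at 3.47 m from the right end):
Bucket of sand: 12.3 × 10 = 123 N down at 7.425 m → arm 3.955 m, τ = 123 × 3.955 = 486.5 N·m counterclockwise.
Load: 57.2 × 10 = 572 N down at 0.96 m → arm 2.51 m, τ = 572 × 2.51 = 1436 N·m clockwise.
Crate: 38.3 × 10 = 383 N down at 4.09 m → arm 0.62 m, τ = 383 × 0.62 = 237.5 N·m counterclockwise.
Net moment of existing loads = 712 N·m clockwise.
The sign weighs 19.9 × 10 = 199 N and must supply an equal counterclockwise moment, so its lever arm about the pivot is 712 / 199 = 3.58 m.
That puts it at 3.47 + 3.58 = 7.05 m from the right end.

x ≈ 7.05 m from the right end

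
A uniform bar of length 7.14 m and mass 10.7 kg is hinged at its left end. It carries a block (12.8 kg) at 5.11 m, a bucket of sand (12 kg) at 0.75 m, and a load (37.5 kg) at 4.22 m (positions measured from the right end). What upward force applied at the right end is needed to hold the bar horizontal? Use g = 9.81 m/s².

F ≈ 344 N

About the left end:
Beam weight: 10.7 × 9.81 = 105 N down at 3.57 m → arm 3.57 m, τ = 105 × 3.57 = 374.8 N·m clockwise.
Block: 12.8 × 9.81 = 125.6 N down at 5.11 m → arm 2.03 m, τ = 125.6 × 2.03 = 255 N·m clockwise.
Bucket of sand: 12 × 9.81 = 117.7 N down at 0.75 m → arm 6.39 m, τ = 117.7 × 6.39 = 752.1 N·m clockwise.
Load: 37.5 × 9.81 = 367.9 N down at 4.22 m → arm 2.92 m, τ = 367.9 × 2.92 = 1074 N·m clockwise.
Net moment of the loads = 2456 N·m clockwise.
The upward force F acts at the right end, arm 7.14 m, giving F × 7.14 counterclockwise.
Setting net torque to zero: F × 7.14 = 2456 → F = 2456 / 7.14 = 344 N.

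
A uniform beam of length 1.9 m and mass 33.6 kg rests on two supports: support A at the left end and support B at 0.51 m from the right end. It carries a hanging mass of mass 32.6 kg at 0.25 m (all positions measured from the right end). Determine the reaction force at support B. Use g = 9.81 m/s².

R_B ≈ 605 N

Take moments about support A.
Beam weight: 33.6 × 9.81 = 329.6 N down at 0.95 m → arm 0.95 m, τ = 329.6 × 0.95 = 313.1 N·m clockwise.
Hanging mass: 32.6 × 9.81 = 319.8 N down at 0.25 m → arm 1.65 m, τ = 319.8 × 1.65 = 527.7 N·m clockwise.
Net load moment about support A = 840.8 N·m clockwise.
Reaction R at support B is upward at 0.51 m, arm 1.39 m → moment R × 1.39 counterclockwise.
Balancing moments: R × 1.39 = 840.8, giving R = 605 N.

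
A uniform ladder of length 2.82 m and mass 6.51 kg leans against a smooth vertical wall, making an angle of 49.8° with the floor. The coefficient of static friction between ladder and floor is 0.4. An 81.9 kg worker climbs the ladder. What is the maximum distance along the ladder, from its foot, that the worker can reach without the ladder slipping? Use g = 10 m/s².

About the foot of the ladder:
Ladder weight 6.51×10 = 65.1 N acts at 1.41 m along the ladder; its horizontal arm is 1.41·cos49.8° = 0.9101 m → τ = 59.25 N·m clockwise.
Worker weight 81.9×10 = 819 N at distance d → arm d·cos49.8° → τ = 819·d·0.6455 clockwise.
Wall normal N at the top has arm L sinθ = 2.154 m counterclockwise, so Στ = 0 gives N·2.154 = 59.25 + 528.7·d.
ΣFy = 0 ⇒ N_floor = 884.1 N, so the maximum friction is μ_s·N_floor = 0.4×884.1 = 353.6 N. ΣFx = 0 ⇒ N_wall = f, so at the slipping point N = 353.6 N.
Substituting: 353.6×2.154 = 59.25 + 528.7·d ⇒ d = (761.7 − 59.25) / 528.7 = 1.33 m.

d ≈ 1.33 m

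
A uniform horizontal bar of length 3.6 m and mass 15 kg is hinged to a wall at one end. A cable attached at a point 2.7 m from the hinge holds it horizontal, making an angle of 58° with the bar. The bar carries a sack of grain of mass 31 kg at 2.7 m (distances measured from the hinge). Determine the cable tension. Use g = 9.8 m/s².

T ≈ 474 N

Choose the hinge as the axis so the unknown hinge reaction has zero arm there.
Beam weight: 15 × 9.8 = 147 N down at 1.8 m → arm 1.8 m, τ = 147 × 1.8 = 264.6 N·m clockwise.
Sack of grain: 31 × 9.8 = 303.8 N down at 2.7 m → arm 2.7 m, τ = 303.8 × 2.7 = 820.3 N·m clockwise.
Total clockwise load moment = 1085 N·m.
The cable tension T acts at 2.7 m; only its component perpendicular to the bar, T sinθ, produces torque. sin 58° = 0.848.
Setting net torque to zero: T × 2.7 × 0.848 = 1085 → T = 1085 / 2.29 = 474 N.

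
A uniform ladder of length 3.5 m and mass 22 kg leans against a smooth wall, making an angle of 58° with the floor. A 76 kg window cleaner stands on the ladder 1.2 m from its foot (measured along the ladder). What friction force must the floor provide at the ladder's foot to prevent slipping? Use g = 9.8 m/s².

Sum moments about the foot of the ladder (the floor normal and friction both act there and drop out).
Ladder weight 22×9.8 = 215.6 N acts at 1.75 m along the ladder; its horizontal arm is 1.75·cos58° = 0.9274 m → τ = 199.9 N·m clockwise.
Window cleaner: 76×9.8 = 744.8 N at 1.2 m → arm 0.6359 m → τ = 473.6 N·m clockwise.
Wall normal N acts horizontally at the top; its moment arm is the height L sinθ = 3.5·sin58° = 2.968 m, counterclockwise.
For rotational equilibrium, N × 2.968 = 673.5, so N = 227 N.
ΣFx = 0: friction at the foot balances the wall's push, so f = N_wall = 227 N.

f ≈ 227 N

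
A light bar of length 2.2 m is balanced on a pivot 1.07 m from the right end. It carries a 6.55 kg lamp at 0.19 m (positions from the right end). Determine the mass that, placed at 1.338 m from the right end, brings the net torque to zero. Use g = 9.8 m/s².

Take moments about the pivot (at 1.07 m from the right end).
Lamp: 6.55 × 9.8 = 64.19 N down at 0.19 m → arm 0.88 m, τ = 64.19 × 0.88 = 56.49 N·m clockwise.
Net moment of known loads = 56.49 N·m clockwise.
An unknown mass m at 1.338 m has arm 0.268 m; its moment is m·g·0.268 counterclockwise.
Στ = 0 ⇒ m × 9.8 × 0.268 = 56.49 ⇒ m = 56.49 / (9.8 × 0.268) = 21.5 kg.

m ≈ 21.5 kg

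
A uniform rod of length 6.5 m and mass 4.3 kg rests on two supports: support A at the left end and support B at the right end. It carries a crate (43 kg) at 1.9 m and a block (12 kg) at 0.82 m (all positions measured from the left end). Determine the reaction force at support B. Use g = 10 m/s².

R_B ≈ 162 N

About support A:
Beam weight: 4.3 × 10 = 43 N down at 3.25 m → arm 3.25 m, τ = 43 × 3.25 = 139.8 N·m clockwise.
Crate: 43 × 10 = 430 N down at 1.9 m → arm 1.9 m, τ = 430 × 1.9 = 817 N·m clockwise.
Block: 12 × 10 = 120 N down at 0.82 m → arm 0.82 m, τ = 120 × 0.82 = 98.4 N·m clockwise.
Net load moment about support A = 1055 N·m clockwise.
Reaction R at support B is upward at 6.5 m, arm 6.5 m → moment R × 6.5 counterclockwise.
Setting net torque to zero: R × 6.5 = 1055 → R = 162 N.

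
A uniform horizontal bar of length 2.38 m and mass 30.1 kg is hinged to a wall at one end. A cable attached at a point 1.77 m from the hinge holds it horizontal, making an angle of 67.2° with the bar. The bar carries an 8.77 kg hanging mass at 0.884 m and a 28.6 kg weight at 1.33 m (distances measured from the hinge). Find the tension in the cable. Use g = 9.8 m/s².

T ≈ 490 N

Sum moments about the hinge (the unknown hinge reaction has zero arm there).
Beam weight: 30.1 × 9.8 = 295 N down at 1.19 m → arm 1.19 m, τ = 295 × 1.19 = 351.1 N·m clockwise.
Hanging mass: 8.77 × 9.8 = 85.95 N down at 0.884 m → arm 0.884 m, τ = 85.95 × 0.884 = 75.98 N·m clockwise.
Weight: 28.6 × 9.8 = 280.3 N down at 1.33 m → arm 1.33 m, τ = 280.3 × 1.33 = 372.8 N·m clockwise.
Total clockwise load moment = 799.9 N·m.
The cable tension T acts at 1.77 m; only its component perpendicular to the bar, T sinθ, produces torque. sin 67.2° = 0.9219.
For rotational equilibrium, T × 1.77 × 0.9219 = 799.9, so T = 799.9 / 1.632 = 490 N.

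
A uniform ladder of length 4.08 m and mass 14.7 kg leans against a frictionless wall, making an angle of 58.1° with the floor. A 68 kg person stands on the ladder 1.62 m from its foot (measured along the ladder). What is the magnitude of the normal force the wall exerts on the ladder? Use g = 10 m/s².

Sum moments about the foot of the ladder (the floor normal and friction both act there and drop out).
Ladder weight 14.7×10 = 147 N acts at 2.04 m along the ladder; its horizontal arm is 2.04·cos58.1° = 1.078 m → τ = 158.5 N·m clockwise.
Person: 68×10 = 680 N at 1.62 m → arm 0.8561 m → τ = 582.1 N·m clockwise.
Wall normal N acts horizontally at the top; its moment arm is the height L sinθ = 4.08·sin58.1° = 3.464 m, counterclockwise.
Στ = 0 ⇒ N × 3.464 = 740.6 ⇒ N = 214 N.

N_wall ≈ 214 N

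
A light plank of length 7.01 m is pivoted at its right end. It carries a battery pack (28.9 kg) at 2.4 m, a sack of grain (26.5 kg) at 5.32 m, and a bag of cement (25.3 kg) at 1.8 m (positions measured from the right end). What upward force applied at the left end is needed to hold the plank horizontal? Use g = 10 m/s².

F ≈ 365 N

Taking torques about the right end:
Battery pack: 28.9 × 10 = 289 N down at 2.4 m → arm 2.4 m, τ = 289 × 2.4 = 693.6 N·m counterclockwise.
Sack of grain: 26.5 × 10 = 265 N down at 5.32 m → arm 5.32 m, τ = 265 × 5.32 = 1410 N·m counterclockwise.
Bag of cement: 25.3 × 10 = 253 N down at 1.8 m → arm 1.8 m, τ = 253 × 1.8 = 455.4 N·m counterclockwise.
Net moment of the loads = 2559 N·m counterclockwise.
The upward force F acts at the left end, arm 7.01 m, giving F × 7.01 clockwise.
Στ = 0 ⇒ F × 7.01 = 2559 ⇒ F = 2559 / 7.01 = 365 N.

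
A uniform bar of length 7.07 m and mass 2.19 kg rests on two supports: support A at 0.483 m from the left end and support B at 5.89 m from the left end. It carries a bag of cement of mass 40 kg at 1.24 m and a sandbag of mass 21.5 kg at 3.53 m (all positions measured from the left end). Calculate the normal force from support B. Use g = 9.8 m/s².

R_B ≈ 186 N

Take moments about support A.
Beam weight: 2.19 × 9.8 = 21.46 N down at 3.535 m → arm 3.052 m, τ = 21.46 × 3.052 = 65.5 N·m clockwise.
Bag of cement: 40 × 9.8 = 392 N down at 1.24 m → arm 0.757 m, τ = 392 × 0.757 = 296.7 N·m clockwise.
Sandbag: 21.5 × 9.8 = 210.7 N down at 3.53 m → arm 3.047 m, τ = 210.7 × 3.047 = 642 N·m clockwise.
Net load moment about support A = 1004 N·m clockwise.
Reaction R at support B is upward at 5.89 m, arm 5.407 m → moment R × 5.407 counterclockwise.
Στ = 0 ⇒ R × 5.407 = 1004 ⇒ R = 186 N.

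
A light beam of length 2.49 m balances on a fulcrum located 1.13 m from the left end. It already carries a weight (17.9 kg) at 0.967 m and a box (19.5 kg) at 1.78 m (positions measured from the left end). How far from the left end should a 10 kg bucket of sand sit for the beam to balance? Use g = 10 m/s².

Choose the fulcrum (at 1.13 m from the left end) as the axis so the support reaction has zero arm there.
Weight: 17.9 × 10 = 179 N down at 0.967 m → arm 0.163 m, τ = 179 × 0.163 = 29.18 N·m counterclockwise.
Box: 19.5 × 10 = 195 N down at 1.78 m → arm 0.65 m, τ = 195 × 0.65 = 126.8 N·m clockwise.
Net moment of existing loads = 97.62 N·m clockwise.
The bucket of sand weighs 10 × 10 = 100 N and must supply an equal counterclockwise moment, so its lever arm about the fulcrum is 97.62 / 100 = 0.976 m.
That puts it at 1.13 − 0.976 = 0.154 m from the left end.

x ≈ 0.154 m from the left end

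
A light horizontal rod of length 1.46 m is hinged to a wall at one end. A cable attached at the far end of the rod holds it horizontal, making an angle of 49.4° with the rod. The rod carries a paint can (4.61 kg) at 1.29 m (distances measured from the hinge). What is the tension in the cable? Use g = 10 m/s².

About the hinge:
Paint can: 4.61 × 10 = 46.1 N down at 1.29 m → arm 1.29 m, τ = 46.1 × 1.29 = 59.47 N·m clockwise.
Total clockwise load moment = 59.47 N·m.
The cable tension T acts at 1.46 m; only its component perpendicular to the rod, T sinθ, produces torque. sin 49.4° = 0.7593.
Setting net torque to zero: T × 1.46 × 0.7593 = 59.47 → T = 59.47 / 1.109 = 53.6 N.

T ≈ 53.6 N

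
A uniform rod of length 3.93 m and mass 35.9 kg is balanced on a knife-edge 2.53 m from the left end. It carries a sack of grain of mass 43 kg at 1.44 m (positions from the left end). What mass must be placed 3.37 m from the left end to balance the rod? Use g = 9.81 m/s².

m ≈ 79.9 kg

Taking torques about the knife-edge (at 2.53 m from the left end):
Beam weight: 35.9 × 9.81 = 352.2 N down at 1.965 m → arm 0.565 m, τ = 352.2 × 0.565 = 199 N·m counterclockwise.
Sack of grain: 43 × 9.81 = 421.8 N down at 1.44 m → arm 1.09 m, τ = 421.8 × 1.09 = 459.8 N·m counterclockwise.
Net moment of known loads = 658.8 N·m counterclockwise.
An unknown mass m at 3.37 m has arm 0.84 m; its moment is m·g·0.84 clockwise.
Στ = 0 ⇒ m × 9.81 × 0.84 = 658.8 ⇒ m = 658.8 / (9.81 × 0.84) = 79.9 kg.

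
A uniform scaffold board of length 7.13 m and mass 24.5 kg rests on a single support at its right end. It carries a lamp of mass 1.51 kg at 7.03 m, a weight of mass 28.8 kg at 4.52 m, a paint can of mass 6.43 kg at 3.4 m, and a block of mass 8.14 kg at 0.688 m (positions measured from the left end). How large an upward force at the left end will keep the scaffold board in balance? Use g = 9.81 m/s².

F ≈ 329 N

Sum moments about the right end (the unknown pivot reaction has zero arm there).
Beam weight: 24.5 × 9.81 = 240.3 N down at 3.565 m → arm 3.565 m, τ = 240.3 × 3.565 = 856.7 N·m counterclockwise.
Lamp: 1.51 × 9.81 = 14.81 N down at 7.03 m → arm 0.1 m, τ = 14.81 × 0.1 = 1.481 N·m counterclockwise.
Weight: 28.8 × 9.81 = 282.5 N down at 4.52 m → arm 2.61 m, τ = 282.5 × 2.61 = 737.3 N·m counterclockwise.
Paint can: 6.43 × 9.81 = 63.08 N down at 3.4 m → arm 3.73 m, τ = 63.08 × 3.73 = 235.3 N·m counterclockwise.
Block: 8.14 × 9.81 = 79.85 N down at 0.688 m → arm 6.442 m, τ = 79.85 × 6.442 = 514.4 N·m counterclockwise.
Net moment of the loads = 2345 N·m counterclockwise.
The upward force F acts at the left end, arm 7.13 m, giving F × 7.13 clockwise.
Setting net torque to zero: F × 7.13 = 2345 → F = 2345 / 7.13 = 329 N.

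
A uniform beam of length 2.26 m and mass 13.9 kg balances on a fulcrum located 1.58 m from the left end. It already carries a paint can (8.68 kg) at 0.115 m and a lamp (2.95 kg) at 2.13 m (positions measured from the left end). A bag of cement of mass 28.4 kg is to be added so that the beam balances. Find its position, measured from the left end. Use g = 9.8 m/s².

x ≈ 2.19 m from the left end

Choose the fulcrum (at 1.58 m from the left end) as the axis so the support reaction has zero arm there.
Beam weight: 13.9 × 9.8 = 136.2 N down at 1.13 m → arm 0.45 m, τ = 136.2 × 0.45 = 61.29 N·m counterclockwise.
Paint can: 8.68 × 9.8 = 85.06 N down at 0.115 m → arm 1.465 m, τ = 85.06 × 1.465 = 124.6 N·m counterclockwise.
Lamp: 2.95 × 9.8 = 28.91 N down at 2.13 m → arm 0.55 m, τ = 28.91 × 0.55 = 15.9 N·m clockwise.
Net moment of existing loads = 170 N·m counterclockwise.
The bag of cement weighs 28.4 × 9.8 = 278.3 N and must supply an equal clockwise moment, so its lever arm about the fulcrum is 170 / 278.3 = 0.611 m.
That puts it at 1.58 + 0.611 = 2.19 m from the left end.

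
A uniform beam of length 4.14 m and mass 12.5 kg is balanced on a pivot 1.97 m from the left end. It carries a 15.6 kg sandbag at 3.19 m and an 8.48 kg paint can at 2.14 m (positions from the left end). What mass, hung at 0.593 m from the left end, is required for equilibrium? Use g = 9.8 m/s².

m ≈ 15.8 kg

Choose the pivot (at 1.97 m from the left end) as the axis so the support reaction has zero arm there.
Beam weight: 12.5 × 9.8 = 122.5 N down at 2.07 m → arm 0.1 m, τ = 122.5 × 0.1 = 12.25 N·m clockwise.
Sandbag: 15.6 × 9.8 = 152.9 N down at 3.19 m → arm 1.22 m, τ = 152.9 × 1.22 = 186.5 N·m clockwise.
Paint can: 8.48 × 9.8 = 83.1 N down at 2.14 m → arm 0.17 m, τ = 83.1 × 0.17 = 14.13 N·m clockwise.
Net moment of known loads = 212.9 N·m clockwise.
An unknown mass m at 0.593 m has arm 1.377 m; its moment is m·g·1.377 counterclockwise.
Setting net torque to zero: m × 9.8 × 1.377 = 212.9 → m = 212.9 / (9.8 × 1.377) = 15.8 kg.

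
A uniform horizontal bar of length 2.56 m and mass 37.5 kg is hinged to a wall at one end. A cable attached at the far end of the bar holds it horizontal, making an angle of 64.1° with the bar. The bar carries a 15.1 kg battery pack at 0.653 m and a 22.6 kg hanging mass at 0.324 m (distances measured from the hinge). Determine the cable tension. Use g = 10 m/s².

Sum moments about the hinge (the unknown hinge reaction has zero arm there).
Beam weight: 37.5 × 10 = 375 N down at 1.28 m → arm 1.28 m, τ = 375 × 1.28 = 480 N·m clockwise.
Battery pack: 15.1 × 10 = 151 N down at 0.653 m → arm 0.653 m, τ = 151 × 0.653 = 98.6 N·m clockwise.
Hanging mass: 22.6 × 10 = 226 N down at 0.324 m → arm 0.324 m, τ = 226 × 0.324 = 73.22 N·m clockwise.
Total clockwise load moment = 651.8 N·m.
The cable tension T acts at 2.56 m; only its component perpendicular to the bar, T sinθ, produces torque. sin 64.1° = 0.8996.
Στ = 0 ⇒ T × 2.56 × 0.8996 = 651.8 ⇒ T = 651.8 / 2.303 = 283 N.

T ≈ 283 N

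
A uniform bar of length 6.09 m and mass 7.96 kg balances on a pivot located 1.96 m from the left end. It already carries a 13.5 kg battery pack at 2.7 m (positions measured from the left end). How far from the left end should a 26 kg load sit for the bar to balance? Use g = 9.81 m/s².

x ≈ 1.24 m from the left end

Sum moments about the pivot (at 1.96 m from the left end) (the support reaction has zero arm there).
Beam weight: 7.96 × 9.81 = 78.09 N down at 3.045 m → arm 1.085 m, τ = 78.09 × 1.085 = 84.73 N·m clockwise.
Battery pack: 13.5 × 9.81 = 132.4 N down at 2.7 m → arm 0.74 m, τ = 132.4 × 0.74 = 97.98 N·m clockwise.
Net moment of existing loads = 182.7 N·m clockwise.
The load weighs 26 × 9.81 = 255.1 N and must supply an equal counterclockwise moment, so its lever arm about the pivot is 182.7 / 255.1 = 0.716 m.
That puts it at 1.96 − 0.716 = 1.24 m from the left end.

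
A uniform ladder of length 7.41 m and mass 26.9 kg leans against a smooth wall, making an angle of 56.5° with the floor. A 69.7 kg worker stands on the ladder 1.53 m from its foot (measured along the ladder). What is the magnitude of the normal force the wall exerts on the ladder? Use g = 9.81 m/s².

Take moments about the foot of the ladder.
Ladder weight 26.9×9.81 = 263.9 N acts at 3.705 m along the ladder; its horizontal arm is 3.705·cos56.5° = 2.045 m → τ = 539.7 N·m clockwise.
Worker: 69.7×9.81 = 683.8 N at 1.53 m → arm 0.8445 m → τ = 577.5 N·m clockwise.
Wall normal N acts horizontally at the top; its moment arm is the height L sinθ = 7.41·sin56.5° = 6.179 m, counterclockwise.
For rotational equilibrium, N × 6.179 = 1117, so N = 181 N.

N_wall ≈ 181 N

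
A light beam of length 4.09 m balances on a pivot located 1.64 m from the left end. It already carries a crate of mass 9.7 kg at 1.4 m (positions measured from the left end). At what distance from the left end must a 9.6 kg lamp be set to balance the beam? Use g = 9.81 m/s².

x ≈ 1.88 m from the left end

About the pivot (at 1.64 m from the left end):
Crate: 9.7 × 9.81 = 95.16 N down at 1.4 m → arm 0.24 m, τ = 95.16 × 0.24 = 22.84 N·m counterclockwise.
Net moment of existing loads = 22.84 N·m counterclockwise.
The lamp weighs 9.6 × 9.81 = 94.18 N and must supply an equal clockwise moment, so its lever arm about the pivot is 22.84 / 94.18 = 0.243 m.
That puts it at 1.64 + 0.243 = 1.88 m from the left end.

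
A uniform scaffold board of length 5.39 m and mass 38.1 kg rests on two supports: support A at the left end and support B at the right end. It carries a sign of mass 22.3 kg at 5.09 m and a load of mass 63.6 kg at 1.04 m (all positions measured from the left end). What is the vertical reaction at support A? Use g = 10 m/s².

R_A ≈ 716 N

Sum moments about support B (its reaction then has zero moment arm).
Beam weight: 38.1 × 10 = 381 N down at 2.695 m → arm 2.695 m, τ = 381 × 2.695 = 1027 N·m counterclockwise.
Sign: 22.3 × 10 = 223 N down at 5.09 m → arm 0.3 m, τ = 223 × 0.3 = 66.9 N·m counterclockwise.
Load: 63.6 × 10 = 636 N down at 1.04 m → arm 4.35 m, τ = 636 × 4.35 = 2767 N·m counterclockwise.
Net load moment about support B = 3861 N·m counterclockwise.
Reaction R at support A is upward at 0 m, arm 5.39 m → moment R × 5.39 clockwise.
Setting net torque to zero: R × 5.39 = 3861 → R = 716 N.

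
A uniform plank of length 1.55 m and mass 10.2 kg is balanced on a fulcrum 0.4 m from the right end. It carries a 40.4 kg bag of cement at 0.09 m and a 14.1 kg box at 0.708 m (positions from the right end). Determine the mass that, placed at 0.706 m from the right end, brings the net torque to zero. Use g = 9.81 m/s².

m ≈ 14.2 kg

Sum moments about the fulcrum (at 0.4 m from the right end) (the support reaction has zero arm there).
Beam weight: 10.2 × 9.81 = 100.1 N down at 0.775 m → arm 0.375 m, τ = 100.1 × 0.375 = 37.54 N·m counterclockwise.
Bag of cement: 40.4 × 9.81 = 396.3 N down at 0.09 m → arm 0.31 m, τ = 396.3 × 0.31 = 122.9 N·m clockwise.
Box: 14.1 × 9.81 = 138.3 N down at 0.708 m → arm 0.308 m, τ = 138.3 × 0.308 = 42.6 N·m counterclockwise.
Net moment of known loads = 42.76 N·m clockwise.
An unknown mass m at 0.706 m has arm 0.306 m; its moment is m·g·0.306 counterclockwise.
Setting net torque to zero: m × 9.81 × 0.306 = 42.76 → m = 42.76 / (9.81 × 0.306) = 14.2 kg.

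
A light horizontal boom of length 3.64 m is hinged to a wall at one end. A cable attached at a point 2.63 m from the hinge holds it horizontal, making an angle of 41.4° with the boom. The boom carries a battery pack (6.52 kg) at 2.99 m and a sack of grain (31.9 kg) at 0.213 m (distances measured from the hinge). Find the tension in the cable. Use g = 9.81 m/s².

About the hinge:
Battery pack: 6.52 × 9.81 = 63.96 N down at 2.99 m → arm 2.99 m, τ = 63.96 × 2.99 = 191.2 N·m clockwise.
Sack of grain: 31.9 × 9.81 = 312.9 N down at 0.213 m → arm 0.213 m, τ = 312.9 × 0.213 = 66.65 N·m clockwise.
Total clockwise load moment = 257.9 N·m.
The cable tension T acts at 2.63 m; only its component perpendicular to the boom, T sinθ, produces torque. sin 41.4° = 0.6613.
Balancing moments: T × 2.63 × 0.6613 = 257.9, giving T = 257.9 / 1.739 = 148 N.

T ≈ 148 N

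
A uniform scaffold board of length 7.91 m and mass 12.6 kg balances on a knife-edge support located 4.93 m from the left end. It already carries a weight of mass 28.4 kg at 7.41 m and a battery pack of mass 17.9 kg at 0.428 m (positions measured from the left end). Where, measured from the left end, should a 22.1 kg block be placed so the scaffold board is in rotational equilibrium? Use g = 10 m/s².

x ≈ 5.95 m from the left end

About the knife-edge support (at 4.93 m from the left end):
Beam weight: 12.6 × 10 = 126 N down at 3.955 m → arm 0.975 m, τ = 126 × 0.975 = 122.8 N·m counterclockwise.
Weight: 28.4 × 10 = 284 N down at 7.41 m → arm 2.48 m, τ = 284 × 2.48 = 704.3 N·m clockwise.
Battery pack: 17.9 × 10 = 179 N down at 0.428 m → arm 4.502 m, τ = 179 × 4.502 = 805.9 N·m counterclockwise.
Net moment of existing loads = 224.4 N·m counterclockwise.
The block weighs 22.1 × 10 = 221 N and must supply an equal clockwise moment, so its lever arm about the knife-edge support is 224.4 / 221 = 1.02 m.
That puts it at 4.93 + 1.02 = 5.95 m from the left end.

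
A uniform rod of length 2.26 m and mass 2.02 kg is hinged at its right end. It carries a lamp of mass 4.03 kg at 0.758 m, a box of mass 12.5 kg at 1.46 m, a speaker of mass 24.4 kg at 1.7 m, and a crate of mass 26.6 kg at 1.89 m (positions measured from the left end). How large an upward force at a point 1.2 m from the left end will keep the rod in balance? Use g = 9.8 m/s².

F ≈ 387 N

About the right end:
Beam weight: 2.02 × 9.8 = 19.8 N down at 1.13 m → arm 1.13 m, τ = 19.8 × 1.13 = 22.37 N·m counterclockwise.
Lamp: 4.03 × 9.8 = 39.49 N down at 0.758 m → arm 1.502 m, τ = 39.49 × 1.502 = 59.31 N·m counterclockwise.
Box: 12.5 × 9.8 = 122.5 N down at 1.46 m → arm 0.8 m, τ = 122.5 × 0.8 = 98 N·m counterclockwise.
Speaker: 24.4 × 9.8 = 239.1 N down at 1.7 m → arm 0.56 m, τ = 239.1 × 0.56 = 133.9 N·m counterclockwise.
Crate: 26.6 × 9.8 = 260.7 N down at 1.89 m → arm 0.37 m, τ = 260.7 × 0.37 = 96.46 N·m counterclockwise.
Net moment of the loads = 410 N·m counterclockwise.
The upward force F acts at a point 1.2 m from the left end, arm 1.06 m, giving F × 1.06 clockwise.
Setting net torque to zero: F × 1.06 = 410 → F = 410 / 1.06 = 387 N.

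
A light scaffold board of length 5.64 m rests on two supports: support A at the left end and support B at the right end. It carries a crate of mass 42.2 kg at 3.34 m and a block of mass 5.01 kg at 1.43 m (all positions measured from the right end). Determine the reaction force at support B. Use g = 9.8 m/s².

R_B ≈ 205 N

Sum moments about support A (its reaction then has zero moment arm).
Crate: 42.2 × 9.8 = 413.6 N down at 3.34 m → arm 2.3 m, τ = 413.6 × 2.3 = 951.3 N·m clockwise.
Block: 5.01 × 9.8 = 49.1 N down at 1.43 m → arm 4.21 m, τ = 49.1 × 4.21 = 206.7 N·m clockwise.
Net load moment about support A = 1158 N·m clockwise.
Reaction R at support B is upward at 0 m, arm 5.64 m → moment R × 5.64 counterclockwise.
Στ = 0 ⇒ R × 5.64 = 1158 ⇒ R = 205 N.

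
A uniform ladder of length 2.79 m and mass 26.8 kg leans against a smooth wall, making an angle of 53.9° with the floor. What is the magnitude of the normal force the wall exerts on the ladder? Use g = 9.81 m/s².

Choose the foot of the ladder as the axis so the floor normal and friction both act there and drop out.
Ladder weight 26.8×9.81 = 262.9 N acts at 1.395 m along the ladder; its horizontal arm is 1.395·cos53.9° = 0.8219 m → τ = 216.1 N·m clockwise.
Wall normal N acts horizontally at the top; its moment arm is the height L sinθ = 2.79·sin53.9° = 2.254 m, counterclockwise.
Setting net torque to zero: N × 2.254 = 216.1 → N = 95.9 N.

N_wall ≈ 95.9 N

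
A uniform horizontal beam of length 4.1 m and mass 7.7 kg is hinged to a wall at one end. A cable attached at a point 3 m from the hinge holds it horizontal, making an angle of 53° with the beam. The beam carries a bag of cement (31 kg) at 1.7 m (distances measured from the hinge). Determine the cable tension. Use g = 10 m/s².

T ≈ 286 N

About the hinge:
Beam weight: 7.7 × 10 = 77 N down at 2.05 m → arm 2.05 m, τ = 77 × 2.05 = 157.8 N·m clockwise.
Bag of cement: 31 × 10 = 310 N down at 1.7 m → arm 1.7 m, τ = 310 × 1.7 = 527 N·m clockwise.
Total clockwise load moment = 684.8 N·m.
The cable tension T acts at 3 m; only its component perpendicular to the beam, T sinθ, produces torque. sin 53° = 0.7986.
For rotational equilibrium, T × 3 × 0.7986 = 684.8, so T = 684.8 / 2.396 = 286 N.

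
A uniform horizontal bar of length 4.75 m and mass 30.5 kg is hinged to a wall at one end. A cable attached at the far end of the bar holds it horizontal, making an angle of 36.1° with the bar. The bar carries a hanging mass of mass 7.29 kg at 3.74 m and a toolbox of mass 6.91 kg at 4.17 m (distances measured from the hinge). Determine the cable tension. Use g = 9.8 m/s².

T ≈ 450 N

Take moments about the hinge.
Beam weight: 30.5 × 9.8 = 298.9 N down at 2.375 m → arm 2.375 m, τ = 298.9 × 2.375 = 709.9 N·m clockwise.
Hanging mass: 7.29 × 9.8 = 71.44 N down at 3.74 m → arm 3.74 m, τ = 71.44 × 3.74 = 267.2 N·m clockwise.
Toolbox: 6.91 × 9.8 = 67.72 N down at 4.17 m → arm 4.17 m, τ = 67.72 × 4.17 = 282.4 N·m clockwise.
Total clockwise load moment = 1260 N·m.
The cable tension T acts at 4.75 m; only its component perpendicular to the bar, T sinθ, produces torque. sin 36.1° = 0.5892.
Balancing moments: T × 4.75 × 0.5892 = 1260, giving T = 1260 / 2.799 = 450 N.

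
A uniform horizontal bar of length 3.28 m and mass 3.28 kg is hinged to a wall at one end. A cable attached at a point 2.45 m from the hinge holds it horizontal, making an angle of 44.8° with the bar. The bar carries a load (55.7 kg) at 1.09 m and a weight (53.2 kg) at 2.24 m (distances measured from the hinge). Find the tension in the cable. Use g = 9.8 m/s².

T ≈ 1050 N

Choose the hinge as the axis so the unknown hinge reaction has zero arm there.
Beam weight: 3.28 × 9.8 = 32.14 N down at 1.64 m → arm 1.64 m, τ = 32.14 × 1.64 = 52.71 N·m clockwise.
Load: 55.7 × 9.8 = 545.9 N down at 1.09 m → arm 1.09 m, τ = 545.9 × 1.09 = 595 N·m clockwise.
Weight: 53.2 × 9.8 = 521.4 N down at 2.24 m → arm 2.24 m, τ = 521.4 × 2.24 = 1168 N·m clockwise.
Total clockwise load moment = 1816 N·m.
The cable tension T acts at 2.45 m; only its component perpendicular to the bar, T sinθ, produces torque. sin 44.8° = 0.7046.
For rotational equilibrium, T × 2.45 × 0.7046 = 1816, so T = 1816 / 1.726 = 1050 N.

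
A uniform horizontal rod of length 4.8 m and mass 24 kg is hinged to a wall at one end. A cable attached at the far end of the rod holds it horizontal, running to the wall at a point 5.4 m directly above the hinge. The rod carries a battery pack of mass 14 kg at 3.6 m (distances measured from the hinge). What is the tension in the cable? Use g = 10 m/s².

T ≈ 301 N

About the hinge:
Beam weight: 24 × 10 = 240 N down at 2.4 m → arm 2.4 m, τ = 240 × 2.4 = 576 N·m clockwise.
Battery pack: 14 × 10 = 140 N down at 3.6 m → arm 3.6 m, τ = 140 × 3.6 = 504 N·m clockwise.
Total clockwise load moment = 1080 N·m.
The cable tension T acts at 4.8 m; only its component perpendicular to the rod, T sinθ, produces torque. sinθ = h/√(h²+d²) = 5.4/√(5.4²+4.8²) = 0.7474.
Setting net torque to zero: T × 4.8 × 0.7474 = 1080 → T = 1080 / 3.588 = 301 N.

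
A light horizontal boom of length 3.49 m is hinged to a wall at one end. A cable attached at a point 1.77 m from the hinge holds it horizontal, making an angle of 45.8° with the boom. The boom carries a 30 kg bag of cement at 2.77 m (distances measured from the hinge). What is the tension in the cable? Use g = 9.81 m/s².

Choose the hinge as the axis so the unknown hinge reaction has zero arm there.
Bag of cement: 30 × 9.81 = 294.3 N down at 2.77 m → arm 2.77 m, τ = 294.3 × 2.77 = 815.2 N·m clockwise.
Total clockwise load moment = 815.2 N·m.
The cable tension T acts at 1.77 m; only its component perpendicular to the boom, T sinθ, produces torque. sin 45.8° = 0.7169.
Setting net torque to zero: T × 1.77 × 0.7169 = 815.2 → T = 815.2 / 1.269 = 642 N.

T ≈ 642 N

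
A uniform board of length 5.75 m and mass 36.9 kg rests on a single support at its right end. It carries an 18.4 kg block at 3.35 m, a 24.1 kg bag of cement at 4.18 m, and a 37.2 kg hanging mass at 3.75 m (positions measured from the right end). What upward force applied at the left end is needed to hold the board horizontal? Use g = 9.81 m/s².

F ≈ 696 N

Taking torques about the right end:
Beam weight: 36.9 × 9.81 = 362 N down at 2.875 m → arm 2.875 m, τ = 362 × 2.875 = 1041 N·m counterclockwise.
Block: 18.4 × 9.81 = 180.5 N down at 3.35 m → arm 3.35 m, τ = 180.5 × 3.35 = 604.7 N·m counterclockwise.
Bag of cement: 24.1 × 9.81 = 236.4 N down at 4.18 m → arm 4.18 m, τ = 236.4 × 4.18 = 988.2 N·m counterclockwise.
Hanging mass: 37.2 × 9.81 = 364.9 N down at 3.75 m → arm 3.75 m, τ = 364.9 × 3.75 = 1368 N·m counterclockwise.
Net moment of the loads = 4002 N·m counterclockwise.
The upward force F acts at the left end, arm 5.75 m, giving F × 5.75 clockwise.
Balancing moments: F × 5.75 = 4002, giving F = 4002 / 5.75 = 696 N.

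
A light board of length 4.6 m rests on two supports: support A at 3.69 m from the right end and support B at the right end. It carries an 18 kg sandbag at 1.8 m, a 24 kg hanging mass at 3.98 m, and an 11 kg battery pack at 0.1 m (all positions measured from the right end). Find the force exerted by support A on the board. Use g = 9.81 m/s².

Choose support B as the axis so its reaction then has zero moment arm.
Sandbag: 18 × 9.81 = 176.6 N down at 1.8 m → arm 1.8 m, τ = 176.6 × 1.8 = 317.9 N·m counterclockwise.
Hanging mass: 24 × 9.81 = 235.4 N down at 3.98 m → arm 3.98 m, τ = 235.4 × 3.98 = 936.9 N·m counterclockwise.
Battery pack: 11 × 9.81 = 107.9 N down at 0.1 m → arm 0.1 m, τ = 107.9 × 0.1 = 10.79 N·m counterclockwise.
Net load moment about support B = 1266 N·m counterclockwise.
Reaction R at support A is upward at 3.69 m, arm 3.69 m → moment R × 3.69 clockwise.
Setting net torque to zero: R × 3.69 = 1266 → R = 343 N.

R_A ≈ 343 N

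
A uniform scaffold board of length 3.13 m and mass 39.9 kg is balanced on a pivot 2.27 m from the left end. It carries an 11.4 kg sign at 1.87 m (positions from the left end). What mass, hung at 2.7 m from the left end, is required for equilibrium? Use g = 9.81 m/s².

Take moments about the pivot (at 2.27 m from the left end).
Beam weight: 39.9 × 9.81 = 391.4 N down at 1.565 m → arm 0.705 m, τ = 391.4 × 0.705 = 275.9 N·m counterclockwise.
Sign: 11.4 × 9.81 = 111.8 N down at 1.87 m → arm 0.4 m, τ = 111.8 × 0.4 = 44.72 N·m counterclockwise.
Net moment of known loads = 320.6 N·m counterclockwise.
An unknown mass m at 2.7 m has arm 0.43 m; its moment is m·g·0.43 clockwise.
Balancing moments: m × 9.81 × 0.43 = 320.6, giving m = 320.6 / (9.81 × 0.43) = 76 kg.

m ≈ 76 kg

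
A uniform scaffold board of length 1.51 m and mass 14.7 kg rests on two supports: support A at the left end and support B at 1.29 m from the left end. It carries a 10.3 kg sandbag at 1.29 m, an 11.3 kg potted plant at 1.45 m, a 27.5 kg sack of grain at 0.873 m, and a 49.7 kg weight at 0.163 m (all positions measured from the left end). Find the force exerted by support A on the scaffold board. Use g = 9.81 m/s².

Sum moments about support B (its reaction then has zero moment arm).
Beam weight: 14.7 × 9.81 = 144.2 N down at 0.755 m → arm 0.535 m, τ = 144.2 × 0.535 = 77.15 N·m counterclockwise.
Sandbag: acts at the support B, moment arm 0 → no torque.
Potted plant: 11.3 × 9.81 = 110.9 N down at 1.45 m → arm 0.16 m, τ = 110.9 × 0.16 = 17.74 N·m clockwise.
Sack of grain: 27.5 × 9.81 = 269.8 N down at 0.873 m → arm 0.417 m, τ = 269.8 × 0.417 = 112.5 N·m counterclockwise.
Weight: 49.7 × 9.81 = 487.6 N down at 0.163 m → arm 1.127 m, τ = 487.6 × 1.127 = 549.5 N·m counterclockwise.
Net load moment about support B = 721.4 N·m counterclockwise.
Reaction R at support A is upward at 0 m, arm 1.29 m → moment R × 1.29 clockwise.
Balancing moments: R × 1.29 = 721.4, giving R = 559 N.

R_A ≈ 559 N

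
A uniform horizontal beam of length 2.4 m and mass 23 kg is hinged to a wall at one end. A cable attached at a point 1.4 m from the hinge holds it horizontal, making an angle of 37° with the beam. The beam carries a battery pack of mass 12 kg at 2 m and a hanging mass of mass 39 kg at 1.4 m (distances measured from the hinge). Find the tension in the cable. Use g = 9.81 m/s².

T ≈ 1240 N

Take moments about the hinge.
Beam weight: 23 × 9.81 = 225.6 N down at 1.2 m → arm 1.2 m, τ = 225.6 × 1.2 = 270.7 N·m clockwise.
Battery pack: 12 × 9.81 = 117.7 N down at 2 m → arm 2 m, τ = 117.7 × 2 = 235.4 N·m clockwise.
Hanging mass: 39 × 9.81 = 382.6 N down at 1.4 m → arm 1.4 m, τ = 382.6 × 1.4 = 535.6 N·m clockwise.
Total clockwise load moment = 1042 N·m.
The cable tension T acts at 1.4 m; only its component perpendicular to the beam, T sinθ, produces torque. sin 37° = 0.6018.
For rotational equilibrium, T × 1.4 × 0.6018 = 1042, so T = 1042 / 0.8425 = 1240 N.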